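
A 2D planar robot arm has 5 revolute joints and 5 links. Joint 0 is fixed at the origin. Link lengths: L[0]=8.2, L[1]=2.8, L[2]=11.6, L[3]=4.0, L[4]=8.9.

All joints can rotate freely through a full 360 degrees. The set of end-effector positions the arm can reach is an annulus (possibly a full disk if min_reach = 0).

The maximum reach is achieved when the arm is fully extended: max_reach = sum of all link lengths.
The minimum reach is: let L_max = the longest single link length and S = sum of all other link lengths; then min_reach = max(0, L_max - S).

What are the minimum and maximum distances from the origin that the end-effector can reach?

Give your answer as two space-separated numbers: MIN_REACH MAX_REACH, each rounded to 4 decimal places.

Answer: 0.0000 35.5000

Derivation:
Link lengths: [8.2, 2.8, 11.6, 4.0, 8.9]
max_reach = 8.2 + 2.8 + 11.6 + 4 + 8.9 = 35.5
L_max = max([8.2, 2.8, 11.6, 4.0, 8.9]) = 11.6
S (sum of others) = 35.5 - 11.6 = 23.9
min_reach = max(0, 11.6 - 23.9) = max(0, -12.3) = 0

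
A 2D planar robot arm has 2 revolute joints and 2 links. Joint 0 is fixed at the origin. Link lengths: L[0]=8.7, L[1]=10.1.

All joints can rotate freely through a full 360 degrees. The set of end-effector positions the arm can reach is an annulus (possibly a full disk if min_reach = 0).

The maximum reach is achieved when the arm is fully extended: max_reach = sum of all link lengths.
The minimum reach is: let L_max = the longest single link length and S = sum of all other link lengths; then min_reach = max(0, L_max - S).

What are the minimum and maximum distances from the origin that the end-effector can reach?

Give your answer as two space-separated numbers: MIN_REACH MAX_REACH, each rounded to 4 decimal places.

Answer: 1.4000 18.8000

Derivation:
Link lengths: [8.7, 10.1]
max_reach = 8.7 + 10.1 = 18.8
L_max = max([8.7, 10.1]) = 10.1
S (sum of others) = 18.8 - 10.1 = 8.7
min_reach = max(0, 10.1 - 8.7) = max(0, 1.4) = 1.4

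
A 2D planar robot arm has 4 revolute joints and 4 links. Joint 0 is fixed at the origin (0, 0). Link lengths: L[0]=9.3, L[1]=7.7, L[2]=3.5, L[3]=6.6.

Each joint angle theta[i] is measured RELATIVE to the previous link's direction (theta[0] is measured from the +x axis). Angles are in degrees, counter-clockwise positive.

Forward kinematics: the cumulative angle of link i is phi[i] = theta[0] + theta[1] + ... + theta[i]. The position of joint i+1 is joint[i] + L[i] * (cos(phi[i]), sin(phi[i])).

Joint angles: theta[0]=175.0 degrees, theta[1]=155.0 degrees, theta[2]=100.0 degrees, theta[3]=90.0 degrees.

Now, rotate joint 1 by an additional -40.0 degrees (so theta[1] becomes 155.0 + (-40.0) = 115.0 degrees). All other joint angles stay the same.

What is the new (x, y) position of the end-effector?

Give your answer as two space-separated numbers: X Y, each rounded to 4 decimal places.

joint[0] = (0.0000, 0.0000)  (base)
link 0: phi[0] = 175 = 175 deg
  cos(175 deg) = -0.9962, sin(175 deg) = 0.0872
  joint[1] = (0.0000, 0.0000) + 9.3 * (-0.9962, 0.0872) = (0.0000 + -9.2646, 0.0000 + 0.8105) = (-9.2646, 0.8105)
link 1: phi[1] = 175 + 115 = 290 deg
  cos(290 deg) = 0.3420, sin(290 deg) = -0.9397
  joint[2] = (-9.2646, 0.8105) + 7.7 * (0.3420, -0.9397) = (-9.2646 + 2.6336, 0.8105 + -7.2356) = (-6.6311, -6.4251)
link 2: phi[2] = 175 + 115 + 100 = 390 deg
  cos(390 deg) = 0.8660, sin(390 deg) = 0.5000
  joint[3] = (-6.6311, -6.4251) + 3.5 * (0.8660, 0.5000) = (-6.6311 + 3.0311, -6.4251 + 1.7500) = (-3.6000, -4.6751)
link 3: phi[3] = 175 + 115 + 100 + 90 = 480 deg
  cos(480 deg) = -0.5000, sin(480 deg) = 0.8660
  joint[4] = (-3.6000, -4.6751) + 6.6 * (-0.5000, 0.8660) = (-3.6000 + -3.3000, -4.6751 + 5.7158) = (-6.9000, 1.0407)
End effector: (-6.9000, 1.0407)

Answer: -6.9000 1.0407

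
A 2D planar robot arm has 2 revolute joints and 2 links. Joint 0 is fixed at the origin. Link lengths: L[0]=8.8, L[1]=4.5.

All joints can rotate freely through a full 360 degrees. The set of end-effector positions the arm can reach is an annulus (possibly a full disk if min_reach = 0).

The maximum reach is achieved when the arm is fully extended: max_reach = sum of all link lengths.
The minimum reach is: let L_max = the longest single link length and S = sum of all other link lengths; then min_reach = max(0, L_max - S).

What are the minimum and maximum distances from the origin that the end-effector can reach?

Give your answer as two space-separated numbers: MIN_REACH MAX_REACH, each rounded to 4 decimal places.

Answer: 4.3000 13.3000

Derivation:
Link lengths: [8.8, 4.5]
max_reach = 8.8 + 4.5 = 13.3
L_max = max([8.8, 4.5]) = 8.8
S (sum of others) = 13.3 - 8.8 = 4.5
min_reach = max(0, 8.8 - 4.5) = max(0, 4.3) = 4.3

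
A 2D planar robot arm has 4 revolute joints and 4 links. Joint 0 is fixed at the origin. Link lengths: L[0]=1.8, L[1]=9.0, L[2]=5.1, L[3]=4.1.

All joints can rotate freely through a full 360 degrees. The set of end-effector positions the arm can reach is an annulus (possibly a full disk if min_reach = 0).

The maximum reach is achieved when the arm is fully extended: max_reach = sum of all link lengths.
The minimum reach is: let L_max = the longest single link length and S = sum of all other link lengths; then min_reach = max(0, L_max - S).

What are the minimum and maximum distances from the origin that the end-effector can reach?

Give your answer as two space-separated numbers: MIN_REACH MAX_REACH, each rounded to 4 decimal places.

Answer: 0.0000 20.0000

Derivation:
Link lengths: [1.8, 9.0, 5.1, 4.1]
max_reach = 1.8 + 9 + 5.1 + 4.1 = 20
L_max = max([1.8, 9.0, 5.1, 4.1]) = 9
S (sum of others) = 20 - 9 = 11
min_reach = max(0, 9 - 11) = max(0, -2) = 0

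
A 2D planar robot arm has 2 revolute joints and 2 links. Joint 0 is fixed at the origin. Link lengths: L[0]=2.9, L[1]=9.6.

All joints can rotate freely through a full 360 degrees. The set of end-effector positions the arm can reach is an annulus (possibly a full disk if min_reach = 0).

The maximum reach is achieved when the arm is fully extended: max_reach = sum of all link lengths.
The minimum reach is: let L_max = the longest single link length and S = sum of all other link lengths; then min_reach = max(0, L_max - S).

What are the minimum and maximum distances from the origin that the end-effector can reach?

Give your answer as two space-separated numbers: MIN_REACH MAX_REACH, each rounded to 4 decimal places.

Link lengths: [2.9, 9.6]
max_reach = 2.9 + 9.6 = 12.5
L_max = max([2.9, 9.6]) = 9.6
S (sum of others) = 12.5 - 9.6 = 2.9
min_reach = max(0, 9.6 - 2.9) = max(0, 6.7) = 6.7

Answer: 6.7000 12.5000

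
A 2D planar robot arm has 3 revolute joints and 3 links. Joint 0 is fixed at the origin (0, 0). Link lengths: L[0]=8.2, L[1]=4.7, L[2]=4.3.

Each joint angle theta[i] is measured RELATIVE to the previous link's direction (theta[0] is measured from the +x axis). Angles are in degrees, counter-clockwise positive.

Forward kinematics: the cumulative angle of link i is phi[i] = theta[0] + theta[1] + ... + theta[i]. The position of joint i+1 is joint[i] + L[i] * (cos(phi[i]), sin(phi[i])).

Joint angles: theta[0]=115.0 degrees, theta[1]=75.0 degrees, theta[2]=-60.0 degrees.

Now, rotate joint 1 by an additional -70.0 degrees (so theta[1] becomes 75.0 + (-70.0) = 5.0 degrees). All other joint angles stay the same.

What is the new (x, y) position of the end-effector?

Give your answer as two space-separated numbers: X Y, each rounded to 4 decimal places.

Answer: -3.6655 15.2260

Derivation:
joint[0] = (0.0000, 0.0000)  (base)
link 0: phi[0] = 115 = 115 deg
  cos(115 deg) = -0.4226, sin(115 deg) = 0.9063
  joint[1] = (0.0000, 0.0000) + 8.2 * (-0.4226, 0.9063) = (0.0000 + -3.4655, 0.0000 + 7.4317) = (-3.4655, 7.4317)
link 1: phi[1] = 115 + 5 = 120 deg
  cos(120 deg) = -0.5000, sin(120 deg) = 0.8660
  joint[2] = (-3.4655, 7.4317) + 4.7 * (-0.5000, 0.8660) = (-3.4655 + -2.3500, 7.4317 + 4.0703) = (-5.8155, 11.5020)
link 2: phi[2] = 115 + 5 + -60 = 60 deg
  cos(60 deg) = 0.5000, sin(60 deg) = 0.8660
  joint[3] = (-5.8155, 11.5020) + 4.3 * (0.5000, 0.8660) = (-5.8155 + 2.1500, 11.5020 + 3.7239) = (-3.6655, 15.2260)
End effector: (-3.6655, 15.2260)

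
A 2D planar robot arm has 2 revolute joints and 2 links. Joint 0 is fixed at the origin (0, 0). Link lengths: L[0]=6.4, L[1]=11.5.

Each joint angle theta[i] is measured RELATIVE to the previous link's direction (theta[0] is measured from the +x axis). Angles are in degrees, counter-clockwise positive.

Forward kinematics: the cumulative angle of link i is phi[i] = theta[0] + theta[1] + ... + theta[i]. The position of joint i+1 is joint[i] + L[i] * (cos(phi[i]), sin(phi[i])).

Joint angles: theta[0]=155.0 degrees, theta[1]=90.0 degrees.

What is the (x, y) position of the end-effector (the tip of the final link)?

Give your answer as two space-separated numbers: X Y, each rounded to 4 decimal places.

Answer: -10.6605 -7.7178

Derivation:
joint[0] = (0.0000, 0.0000)  (base)
link 0: phi[0] = 155 = 155 deg
  cos(155 deg) = -0.9063, sin(155 deg) = 0.4226
  joint[1] = (0.0000, 0.0000) + 6.4 * (-0.9063, 0.4226) = (0.0000 + -5.8004, 0.0000 + 2.7048) = (-5.8004, 2.7048)
link 1: phi[1] = 155 + 90 = 245 deg
  cos(245 deg) = -0.4226, sin(245 deg) = -0.9063
  joint[2] = (-5.8004, 2.7048) + 11.5 * (-0.4226, -0.9063) = (-5.8004 + -4.8601, 2.7048 + -10.4225) = (-10.6605, -7.7178)
End effector: (-10.6605, -7.7178)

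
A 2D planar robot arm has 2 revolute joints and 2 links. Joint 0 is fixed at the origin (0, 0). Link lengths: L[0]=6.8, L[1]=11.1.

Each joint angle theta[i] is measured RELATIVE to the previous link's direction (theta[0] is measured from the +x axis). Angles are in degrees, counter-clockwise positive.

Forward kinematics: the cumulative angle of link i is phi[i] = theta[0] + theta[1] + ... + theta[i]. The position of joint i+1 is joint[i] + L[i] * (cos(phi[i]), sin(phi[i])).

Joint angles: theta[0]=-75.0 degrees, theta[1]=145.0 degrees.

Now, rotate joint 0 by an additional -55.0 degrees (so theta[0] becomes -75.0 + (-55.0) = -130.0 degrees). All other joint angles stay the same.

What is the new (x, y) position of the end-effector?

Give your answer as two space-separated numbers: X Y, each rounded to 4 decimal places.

joint[0] = (0.0000, 0.0000)  (base)
link 0: phi[0] = -130 = -130 deg
  cos(-130 deg) = -0.6428, sin(-130 deg) = -0.7660
  joint[1] = (0.0000, 0.0000) + 6.8 * (-0.6428, -0.7660) = (0.0000 + -4.3710, 0.0000 + -5.2091) = (-4.3710, -5.2091)
link 1: phi[1] = -130 + 145 = 15 deg
  cos(15 deg) = 0.9659, sin(15 deg) = 0.2588
  joint[2] = (-4.3710, -5.2091) + 11.1 * (0.9659, 0.2588) = (-4.3710 + 10.7218, -5.2091 + 2.8729) = (6.3508, -2.3362)
End effector: (6.3508, -2.3362)

Answer: 6.3508 -2.3362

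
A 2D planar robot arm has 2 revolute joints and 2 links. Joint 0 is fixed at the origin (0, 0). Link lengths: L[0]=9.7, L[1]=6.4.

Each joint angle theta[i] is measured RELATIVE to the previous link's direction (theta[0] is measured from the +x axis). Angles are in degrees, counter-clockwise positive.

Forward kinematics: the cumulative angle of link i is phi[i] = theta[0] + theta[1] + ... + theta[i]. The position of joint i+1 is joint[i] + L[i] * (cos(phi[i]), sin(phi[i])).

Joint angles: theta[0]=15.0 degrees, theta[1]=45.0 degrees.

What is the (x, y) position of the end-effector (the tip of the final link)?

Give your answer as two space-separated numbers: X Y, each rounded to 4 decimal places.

joint[0] = (0.0000, 0.0000)  (base)
link 0: phi[0] = 15 = 15 deg
  cos(15 deg) = 0.9659, sin(15 deg) = 0.2588
  joint[1] = (0.0000, 0.0000) + 9.7 * (0.9659, 0.2588) = (0.0000 + 9.3695, 0.0000 + 2.5105) = (9.3695, 2.5105)
link 1: phi[1] = 15 + 45 = 60 deg
  cos(60 deg) = 0.5000, sin(60 deg) = 0.8660
  joint[2] = (9.3695, 2.5105) + 6.4 * (0.5000, 0.8660) = (9.3695 + 3.2000, 2.5105 + 5.5426) = (12.5695, 8.0531)
End effector: (12.5695, 8.0531)

Answer: 12.5695 8.0531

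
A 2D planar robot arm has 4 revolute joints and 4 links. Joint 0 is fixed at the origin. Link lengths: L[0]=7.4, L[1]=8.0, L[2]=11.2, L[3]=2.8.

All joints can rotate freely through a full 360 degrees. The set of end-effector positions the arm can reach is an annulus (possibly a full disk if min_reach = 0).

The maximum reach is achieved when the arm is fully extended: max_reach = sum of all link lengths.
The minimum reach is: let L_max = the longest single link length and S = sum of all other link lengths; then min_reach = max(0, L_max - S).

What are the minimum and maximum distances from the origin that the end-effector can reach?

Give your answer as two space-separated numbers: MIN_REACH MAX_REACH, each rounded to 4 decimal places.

Answer: 0.0000 29.4000

Derivation:
Link lengths: [7.4, 8.0, 11.2, 2.8]
max_reach = 7.4 + 8 + 11.2 + 2.8 = 29.4
L_max = max([7.4, 8.0, 11.2, 2.8]) = 11.2
S (sum of others) = 29.4 - 11.2 = 18.2
min_reach = max(0, 11.2 - 18.2) = max(0, -7) = 0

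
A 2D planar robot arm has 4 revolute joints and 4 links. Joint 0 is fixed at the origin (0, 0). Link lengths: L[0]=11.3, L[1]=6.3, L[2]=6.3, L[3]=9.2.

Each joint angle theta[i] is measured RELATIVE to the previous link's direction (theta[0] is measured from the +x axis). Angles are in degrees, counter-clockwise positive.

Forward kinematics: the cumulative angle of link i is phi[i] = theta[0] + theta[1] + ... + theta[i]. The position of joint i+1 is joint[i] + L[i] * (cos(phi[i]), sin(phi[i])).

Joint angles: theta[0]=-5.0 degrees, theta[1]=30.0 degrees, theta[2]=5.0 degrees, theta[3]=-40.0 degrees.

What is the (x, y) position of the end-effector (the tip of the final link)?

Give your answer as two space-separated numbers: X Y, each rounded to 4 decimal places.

joint[0] = (0.0000, 0.0000)  (base)
link 0: phi[0] = -5 = -5 deg
  cos(-5 deg) = 0.9962, sin(-5 deg) = -0.0872
  joint[1] = (0.0000, 0.0000) + 11.3 * (0.9962, -0.0872) = (0.0000 + 11.2570, 0.0000 + -0.9849) = (11.2570, -0.9849)
link 1: phi[1] = -5 + 30 = 25 deg
  cos(25 deg) = 0.9063, sin(25 deg) = 0.4226
  joint[2] = (11.2570, -0.9849) + 6.3 * (0.9063, 0.4226) = (11.2570 + 5.7097, -0.9849 + 2.6625) = (16.9667, 1.6776)
link 2: phi[2] = -5 + 30 + 5 = 30 deg
  cos(30 deg) = 0.8660, sin(30 deg) = 0.5000
  joint[3] = (16.9667, 1.6776) + 6.3 * (0.8660, 0.5000) = (16.9667 + 5.4560, 1.6776 + 3.1500) = (22.4227, 4.8276)
link 3: phi[3] = -5 + 30 + 5 + -40 = -10 deg
  cos(-10 deg) = 0.9848, sin(-10 deg) = -0.1736
  joint[4] = (22.4227, 4.8276) + 9.2 * (0.9848, -0.1736) = (22.4227 + 9.0602, 4.8276 + -1.5976) = (31.4829, 3.2301)
End effector: (31.4829, 3.2301)

Answer: 31.4829 3.2301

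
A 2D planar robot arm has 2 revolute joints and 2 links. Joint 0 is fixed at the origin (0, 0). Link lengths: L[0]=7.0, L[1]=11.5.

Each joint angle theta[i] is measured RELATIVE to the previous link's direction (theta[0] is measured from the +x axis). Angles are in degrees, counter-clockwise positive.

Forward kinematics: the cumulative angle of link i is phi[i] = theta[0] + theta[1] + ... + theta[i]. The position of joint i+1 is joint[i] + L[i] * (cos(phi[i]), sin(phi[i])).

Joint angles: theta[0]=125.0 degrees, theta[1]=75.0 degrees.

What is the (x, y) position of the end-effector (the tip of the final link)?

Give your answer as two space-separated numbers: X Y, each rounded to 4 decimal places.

joint[0] = (0.0000, 0.0000)  (base)
link 0: phi[0] = 125 = 125 deg
  cos(125 deg) = -0.5736, sin(125 deg) = 0.8192
  joint[1] = (0.0000, 0.0000) + 7 * (-0.5736, 0.8192) = (0.0000 + -4.0150, 0.0000 + 5.7341) = (-4.0150, 5.7341)
link 1: phi[1] = 125 + 75 = 200 deg
  cos(200 deg) = -0.9397, sin(200 deg) = -0.3420
  joint[2] = (-4.0150, 5.7341) + 11.5 * (-0.9397, -0.3420) = (-4.0150 + -10.8065, 5.7341 + -3.9332) = (-14.8215, 1.8008)
End effector: (-14.8215, 1.8008)

Answer: -14.8215 1.8008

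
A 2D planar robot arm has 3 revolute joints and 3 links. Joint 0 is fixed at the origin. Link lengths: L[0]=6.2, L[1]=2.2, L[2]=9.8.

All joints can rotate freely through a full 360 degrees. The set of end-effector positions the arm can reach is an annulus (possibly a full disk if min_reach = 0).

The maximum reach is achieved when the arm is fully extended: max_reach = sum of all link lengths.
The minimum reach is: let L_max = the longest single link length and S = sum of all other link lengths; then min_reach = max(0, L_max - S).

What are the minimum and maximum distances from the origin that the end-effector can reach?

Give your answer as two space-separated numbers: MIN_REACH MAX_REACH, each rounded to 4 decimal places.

Link lengths: [6.2, 2.2, 9.8]
max_reach = 6.2 + 2.2 + 9.8 = 18.2
L_max = max([6.2, 2.2, 9.8]) = 9.8
S (sum of others) = 18.2 - 9.8 = 8.4
min_reach = max(0, 9.8 - 8.4) = max(0, 1.4) = 1.4

Answer: 1.4000 18.2000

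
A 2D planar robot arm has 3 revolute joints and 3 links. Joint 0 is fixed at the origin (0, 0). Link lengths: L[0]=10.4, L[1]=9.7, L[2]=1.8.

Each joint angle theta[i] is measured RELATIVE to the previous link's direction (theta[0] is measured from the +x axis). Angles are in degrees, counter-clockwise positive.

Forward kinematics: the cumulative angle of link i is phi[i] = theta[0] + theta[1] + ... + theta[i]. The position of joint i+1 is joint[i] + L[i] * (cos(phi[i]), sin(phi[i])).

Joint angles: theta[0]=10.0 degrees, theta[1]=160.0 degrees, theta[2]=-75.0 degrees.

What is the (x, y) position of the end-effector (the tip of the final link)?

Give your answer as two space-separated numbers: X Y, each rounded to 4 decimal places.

Answer: 0.5325 5.2835

Derivation:
joint[0] = (0.0000, 0.0000)  (base)
link 0: phi[0] = 10 = 10 deg
  cos(10 deg) = 0.9848, sin(10 deg) = 0.1736
  joint[1] = (0.0000, 0.0000) + 10.4 * (0.9848, 0.1736) = (0.0000 + 10.2420, 0.0000 + 1.8059) = (10.2420, 1.8059)
link 1: phi[1] = 10 + 160 = 170 deg
  cos(170 deg) = -0.9848, sin(170 deg) = 0.1736
  joint[2] = (10.2420, 1.8059) + 9.7 * (-0.9848, 0.1736) = (10.2420 + -9.5526, 1.8059 + 1.6844) = (0.6894, 3.4903)
link 2: phi[2] = 10 + 160 + -75 = 95 deg
  cos(95 deg) = -0.0872, sin(95 deg) = 0.9962
  joint[3] = (0.6894, 3.4903) + 1.8 * (-0.0872, 0.9962) = (0.6894 + -0.1569, 3.4903 + 1.7932) = (0.5325, 5.2835)
End effector: (0.5325, 5.2835)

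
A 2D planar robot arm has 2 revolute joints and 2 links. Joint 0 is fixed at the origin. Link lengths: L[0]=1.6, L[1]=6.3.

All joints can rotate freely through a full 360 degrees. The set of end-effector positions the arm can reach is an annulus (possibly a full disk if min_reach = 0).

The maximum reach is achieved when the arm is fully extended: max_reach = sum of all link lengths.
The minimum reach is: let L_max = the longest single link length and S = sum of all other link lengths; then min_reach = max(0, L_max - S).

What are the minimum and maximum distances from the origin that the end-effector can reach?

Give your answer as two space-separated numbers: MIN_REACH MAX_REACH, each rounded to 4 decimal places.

Link lengths: [1.6, 6.3]
max_reach = 1.6 + 6.3 = 7.9
L_max = max([1.6, 6.3]) = 6.3
S (sum of others) = 7.9 - 6.3 = 1.6
min_reach = max(0, 6.3 - 1.6) = max(0, 4.7) = 4.7

Answer: 4.7000 7.9000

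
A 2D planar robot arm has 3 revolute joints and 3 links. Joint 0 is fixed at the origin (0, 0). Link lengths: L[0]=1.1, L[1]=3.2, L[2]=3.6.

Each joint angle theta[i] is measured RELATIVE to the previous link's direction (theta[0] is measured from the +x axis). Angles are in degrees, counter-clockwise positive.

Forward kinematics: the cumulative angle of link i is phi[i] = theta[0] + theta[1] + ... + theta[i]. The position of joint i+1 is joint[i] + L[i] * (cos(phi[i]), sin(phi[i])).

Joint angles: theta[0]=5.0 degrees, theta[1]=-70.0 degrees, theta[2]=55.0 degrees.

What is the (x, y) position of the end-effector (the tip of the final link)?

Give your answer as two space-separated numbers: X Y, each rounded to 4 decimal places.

joint[0] = (0.0000, 0.0000)  (base)
link 0: phi[0] = 5 = 5 deg
  cos(5 deg) = 0.9962, sin(5 deg) = 0.0872
  joint[1] = (0.0000, 0.0000) + 1.1 * (0.9962, 0.0872) = (0.0000 + 1.0958, 0.0000 + 0.0959) = (1.0958, 0.0959)
link 1: phi[1] = 5 + -70 = -65 deg
  cos(-65 deg) = 0.4226, sin(-65 deg) = -0.9063
  joint[2] = (1.0958, 0.0959) + 3.2 * (0.4226, -0.9063) = (1.0958 + 1.3524, 0.0959 + -2.9002) = (2.4482, -2.8043)
link 2: phi[2] = 5 + -70 + 55 = -10 deg
  cos(-10 deg) = 0.9848, sin(-10 deg) = -0.1736
  joint[3] = (2.4482, -2.8043) + 3.6 * (0.9848, -0.1736) = (2.4482 + 3.5453, -2.8043 + -0.6251) = (5.9935, -3.4294)
End effector: (5.9935, -3.4294)

Answer: 5.9935 -3.4294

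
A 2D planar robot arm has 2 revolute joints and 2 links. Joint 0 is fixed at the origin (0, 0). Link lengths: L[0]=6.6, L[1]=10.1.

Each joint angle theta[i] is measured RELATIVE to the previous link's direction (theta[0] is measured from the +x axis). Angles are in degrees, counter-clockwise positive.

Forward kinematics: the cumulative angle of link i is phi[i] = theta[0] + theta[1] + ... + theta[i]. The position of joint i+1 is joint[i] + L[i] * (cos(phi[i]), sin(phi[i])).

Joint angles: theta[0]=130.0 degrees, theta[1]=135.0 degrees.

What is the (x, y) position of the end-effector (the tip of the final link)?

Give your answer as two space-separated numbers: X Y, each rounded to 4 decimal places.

joint[0] = (0.0000, 0.0000)  (base)
link 0: phi[0] = 130 = 130 deg
  cos(130 deg) = -0.6428, sin(130 deg) = 0.7660
  joint[1] = (0.0000, 0.0000) + 6.6 * (-0.6428, 0.7660) = (0.0000 + -4.2424, 0.0000 + 5.0559) = (-4.2424, 5.0559)
link 1: phi[1] = 130 + 135 = 265 deg
  cos(265 deg) = -0.0872, sin(265 deg) = -0.9962
  joint[2] = (-4.2424, 5.0559) + 10.1 * (-0.0872, -0.9962) = (-4.2424 + -0.8803, 5.0559 + -10.0616) = (-5.1227, -5.0057)
End effector: (-5.1227, -5.0057)

Answer: -5.1227 -5.0057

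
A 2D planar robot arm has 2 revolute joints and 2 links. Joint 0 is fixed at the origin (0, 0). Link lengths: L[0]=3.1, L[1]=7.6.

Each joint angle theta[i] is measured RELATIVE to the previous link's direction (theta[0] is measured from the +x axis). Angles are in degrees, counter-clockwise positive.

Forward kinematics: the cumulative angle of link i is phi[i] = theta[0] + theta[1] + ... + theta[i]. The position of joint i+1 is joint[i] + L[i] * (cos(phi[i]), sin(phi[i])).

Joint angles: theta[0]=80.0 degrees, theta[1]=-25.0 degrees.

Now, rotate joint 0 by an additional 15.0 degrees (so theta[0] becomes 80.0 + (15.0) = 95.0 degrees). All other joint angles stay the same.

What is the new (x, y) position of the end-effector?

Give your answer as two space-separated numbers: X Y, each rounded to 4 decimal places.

joint[0] = (0.0000, 0.0000)  (base)
link 0: phi[0] = 95 = 95 deg
  cos(95 deg) = -0.0872, sin(95 deg) = 0.9962
  joint[1] = (0.0000, 0.0000) + 3.1 * (-0.0872, 0.9962) = (0.0000 + -0.2702, 0.0000 + 3.0882) = (-0.2702, 3.0882)
link 1: phi[1] = 95 + -25 = 70 deg
  cos(70 deg) = 0.3420, sin(70 deg) = 0.9397
  joint[2] = (-0.2702, 3.0882) + 7.6 * (0.3420, 0.9397) = (-0.2702 + 2.5994, 3.0882 + 7.1417) = (2.3292, 10.2299)
End effector: (2.3292, 10.2299)

Answer: 2.3292 10.2299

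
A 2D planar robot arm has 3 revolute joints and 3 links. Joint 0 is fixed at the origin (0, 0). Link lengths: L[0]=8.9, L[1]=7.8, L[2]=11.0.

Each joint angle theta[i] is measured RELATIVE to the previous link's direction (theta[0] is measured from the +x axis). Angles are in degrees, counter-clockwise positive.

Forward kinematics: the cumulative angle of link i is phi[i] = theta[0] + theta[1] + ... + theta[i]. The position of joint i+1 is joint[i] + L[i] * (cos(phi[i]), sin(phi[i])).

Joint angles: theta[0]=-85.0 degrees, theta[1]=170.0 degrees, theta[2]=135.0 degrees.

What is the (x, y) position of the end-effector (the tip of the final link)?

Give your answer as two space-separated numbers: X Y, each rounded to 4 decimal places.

Answer: -6.9710 -8.1665

Derivation:
joint[0] = (0.0000, 0.0000)  (base)
link 0: phi[0] = -85 = -85 deg
  cos(-85 deg) = 0.0872, sin(-85 deg) = -0.9962
  joint[1] = (0.0000, 0.0000) + 8.9 * (0.0872, -0.9962) = (0.0000 + 0.7757, 0.0000 + -8.8661) = (0.7757, -8.8661)
link 1: phi[1] = -85 + 170 = 85 deg
  cos(85 deg) = 0.0872, sin(85 deg) = 0.9962
  joint[2] = (0.7757, -8.8661) + 7.8 * (0.0872, 0.9962) = (0.7757 + 0.6798, -8.8661 + 7.7703) = (1.4555, -1.0958)
link 2: phi[2] = -85 + 170 + 135 = 220 deg
  cos(220 deg) = -0.7660, sin(220 deg) = -0.6428
  joint[3] = (1.4555, -1.0958) + 11 * (-0.7660, -0.6428) = (1.4555 + -8.4265, -1.0958 + -7.0707) = (-6.9710, -8.1665)
End effector: (-6.9710, -8.1665)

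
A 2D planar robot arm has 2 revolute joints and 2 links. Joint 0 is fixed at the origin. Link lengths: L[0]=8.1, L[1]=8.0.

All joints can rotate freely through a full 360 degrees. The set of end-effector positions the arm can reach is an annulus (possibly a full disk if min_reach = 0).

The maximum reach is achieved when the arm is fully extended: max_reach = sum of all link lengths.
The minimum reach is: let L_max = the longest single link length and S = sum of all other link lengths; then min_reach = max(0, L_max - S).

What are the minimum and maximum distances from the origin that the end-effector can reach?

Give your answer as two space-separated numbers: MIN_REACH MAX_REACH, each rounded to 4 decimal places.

Answer: 0.1000 16.1000

Derivation:
Link lengths: [8.1, 8.0]
max_reach = 8.1 + 8 = 16.1
L_max = max([8.1, 8.0]) = 8.1
S (sum of others) = 16.1 - 8.1 = 8
min_reach = max(0, 8.1 - 8) = max(0, 0.1) = 0.1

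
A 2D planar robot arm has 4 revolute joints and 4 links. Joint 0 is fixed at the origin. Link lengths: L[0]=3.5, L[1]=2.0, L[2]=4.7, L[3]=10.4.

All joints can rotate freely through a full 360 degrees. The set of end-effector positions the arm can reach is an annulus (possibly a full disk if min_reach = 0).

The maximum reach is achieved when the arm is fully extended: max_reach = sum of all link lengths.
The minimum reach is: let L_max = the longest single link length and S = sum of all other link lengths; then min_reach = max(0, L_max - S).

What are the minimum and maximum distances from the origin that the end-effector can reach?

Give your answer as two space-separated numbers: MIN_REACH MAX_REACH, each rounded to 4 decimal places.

Link lengths: [3.5, 2.0, 4.7, 10.4]
max_reach = 3.5 + 2 + 4.7 + 10.4 = 20.6
L_max = max([3.5, 2.0, 4.7, 10.4]) = 10.4
S (sum of others) = 20.6 - 10.4 = 10.2
min_reach = max(0, 10.4 - 10.2) = max(0, 0.2) = 0.2

Answer: 0.2000 20.6000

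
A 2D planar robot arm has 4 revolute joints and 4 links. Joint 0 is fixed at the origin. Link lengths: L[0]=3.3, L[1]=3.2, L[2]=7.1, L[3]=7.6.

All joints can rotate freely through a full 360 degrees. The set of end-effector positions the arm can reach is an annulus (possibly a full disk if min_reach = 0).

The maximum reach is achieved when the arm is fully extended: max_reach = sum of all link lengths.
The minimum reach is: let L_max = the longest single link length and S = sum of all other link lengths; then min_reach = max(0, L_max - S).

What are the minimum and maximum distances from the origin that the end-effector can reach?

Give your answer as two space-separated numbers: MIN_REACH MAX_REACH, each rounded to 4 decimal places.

Link lengths: [3.3, 3.2, 7.1, 7.6]
max_reach = 3.3 + 3.2 + 7.1 + 7.6 = 21.2
L_max = max([3.3, 3.2, 7.1, 7.6]) = 7.6
S (sum of others) = 21.2 - 7.6 = 13.6
min_reach = max(0, 7.6 - 13.6) = max(0, -6) = 0

Answer: 0.0000 21.2000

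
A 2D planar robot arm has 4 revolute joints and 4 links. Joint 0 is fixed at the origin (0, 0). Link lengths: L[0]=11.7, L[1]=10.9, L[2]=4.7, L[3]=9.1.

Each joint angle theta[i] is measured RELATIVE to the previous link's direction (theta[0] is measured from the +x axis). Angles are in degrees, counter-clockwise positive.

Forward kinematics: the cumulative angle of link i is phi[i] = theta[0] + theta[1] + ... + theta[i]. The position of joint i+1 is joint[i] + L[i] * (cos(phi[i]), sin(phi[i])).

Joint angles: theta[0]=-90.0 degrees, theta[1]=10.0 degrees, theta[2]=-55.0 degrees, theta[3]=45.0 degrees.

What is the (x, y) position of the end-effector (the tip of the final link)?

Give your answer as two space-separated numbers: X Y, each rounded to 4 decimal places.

joint[0] = (0.0000, 0.0000)  (base)
link 0: phi[0] = -90 = -90 deg
  cos(-90 deg) = 0.0000, sin(-90 deg) = -1.0000
  joint[1] = (0.0000, 0.0000) + 11.7 * (0.0000, -1.0000) = (0.0000 + 0.0000, 0.0000 + -11.7000) = (0.0000, -11.7000)
link 1: phi[1] = -90 + 10 = -80 deg
  cos(-80 deg) = 0.1736, sin(-80 deg) = -0.9848
  joint[2] = (0.0000, -11.7000) + 10.9 * (0.1736, -0.9848) = (0.0000 + 1.8928, -11.7000 + -10.7344) = (1.8928, -22.4344)
link 2: phi[2] = -90 + 10 + -55 = -135 deg
  cos(-135 deg) = -0.7071, sin(-135 deg) = -0.7071
  joint[3] = (1.8928, -22.4344) + 4.7 * (-0.7071, -0.7071) = (1.8928 + -3.3234, -22.4344 + -3.3234) = (-1.4306, -25.7578)
link 3: phi[3] = -90 + 10 + -55 + 45 = -90 deg
  cos(-90 deg) = 0.0000, sin(-90 deg) = -1.0000
  joint[4] = (-1.4306, -25.7578) + 9.1 * (0.0000, -1.0000) = (-1.4306 + 0.0000, -25.7578 + -9.1000) = (-1.4306, -34.8578)
End effector: (-1.4306, -34.8578)

Answer: -1.4306 -34.8578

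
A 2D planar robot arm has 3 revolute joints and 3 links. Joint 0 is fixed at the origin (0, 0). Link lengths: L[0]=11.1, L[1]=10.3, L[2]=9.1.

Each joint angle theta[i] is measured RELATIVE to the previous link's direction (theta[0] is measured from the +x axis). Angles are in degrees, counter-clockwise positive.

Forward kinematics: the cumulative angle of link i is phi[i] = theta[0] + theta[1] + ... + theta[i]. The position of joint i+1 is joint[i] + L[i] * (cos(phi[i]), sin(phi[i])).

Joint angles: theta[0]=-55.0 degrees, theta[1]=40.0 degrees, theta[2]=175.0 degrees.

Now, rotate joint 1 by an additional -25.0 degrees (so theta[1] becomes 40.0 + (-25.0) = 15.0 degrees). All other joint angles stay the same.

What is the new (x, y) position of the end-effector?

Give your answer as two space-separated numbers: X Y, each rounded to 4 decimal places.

joint[0] = (0.0000, 0.0000)  (base)
link 0: phi[0] = -55 = -55 deg
  cos(-55 deg) = 0.5736, sin(-55 deg) = -0.8192
  joint[1] = (0.0000, 0.0000) + 11.1 * (0.5736, -0.8192) = (0.0000 + 6.3667, 0.0000 + -9.0926) = (6.3667, -9.0926)
link 1: phi[1] = -55 + 15 = -40 deg
  cos(-40 deg) = 0.7660, sin(-40 deg) = -0.6428
  joint[2] = (6.3667, -9.0926) + 10.3 * (0.7660, -0.6428) = (6.3667 + 7.8903, -9.0926 + -6.6207) = (14.2570, -15.7133)
link 2: phi[2] = -55 + 15 + 175 = 135 deg
  cos(135 deg) = -0.7071, sin(135 deg) = 0.7071
  joint[3] = (14.2570, -15.7133) + 9.1 * (-0.7071, 0.7071) = (14.2570 + -6.4347, -15.7133 + 6.4347) = (7.8223, -9.2786)
End effector: (7.8223, -9.2786)

Answer: 7.8223 -9.2786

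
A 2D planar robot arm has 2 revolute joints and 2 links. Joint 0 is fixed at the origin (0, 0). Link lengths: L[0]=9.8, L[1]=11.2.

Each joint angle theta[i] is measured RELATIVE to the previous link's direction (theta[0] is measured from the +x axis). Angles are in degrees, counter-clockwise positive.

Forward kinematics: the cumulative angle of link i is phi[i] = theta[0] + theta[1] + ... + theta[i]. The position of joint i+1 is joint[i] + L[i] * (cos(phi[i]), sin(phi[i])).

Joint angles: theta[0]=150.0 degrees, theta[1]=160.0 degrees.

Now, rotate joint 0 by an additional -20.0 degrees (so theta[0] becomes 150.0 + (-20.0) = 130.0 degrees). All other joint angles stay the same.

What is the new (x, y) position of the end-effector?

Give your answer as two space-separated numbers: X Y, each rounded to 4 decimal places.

joint[0] = (0.0000, 0.0000)  (base)
link 0: phi[0] = 130 = 130 deg
  cos(130 deg) = -0.6428, sin(130 deg) = 0.7660
  joint[1] = (0.0000, 0.0000) + 9.8 * (-0.6428, 0.7660) = (0.0000 + -6.2993, 0.0000 + 7.5072) = (-6.2993, 7.5072)
link 1: phi[1] = 130 + 160 = 290 deg
  cos(290 deg) = 0.3420, sin(290 deg) = -0.9397
  joint[2] = (-6.2993, 7.5072) + 11.2 * (0.3420, -0.9397) = (-6.2993 + 3.8306, 7.5072 + -10.5246) = (-2.4687, -3.0173)
End effector: (-2.4687, -3.0173)

Answer: -2.4687 -3.0173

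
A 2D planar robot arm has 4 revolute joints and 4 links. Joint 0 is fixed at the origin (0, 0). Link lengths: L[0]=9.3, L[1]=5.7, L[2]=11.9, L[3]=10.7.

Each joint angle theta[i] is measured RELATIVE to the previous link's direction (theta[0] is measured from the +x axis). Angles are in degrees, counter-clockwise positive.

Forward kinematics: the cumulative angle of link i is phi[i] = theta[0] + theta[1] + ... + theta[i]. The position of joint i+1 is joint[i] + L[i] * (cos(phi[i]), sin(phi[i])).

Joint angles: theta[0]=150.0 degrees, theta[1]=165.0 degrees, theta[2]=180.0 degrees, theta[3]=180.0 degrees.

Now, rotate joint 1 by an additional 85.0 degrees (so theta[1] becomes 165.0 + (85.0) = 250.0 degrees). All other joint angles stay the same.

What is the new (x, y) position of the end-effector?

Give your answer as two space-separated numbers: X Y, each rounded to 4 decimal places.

joint[0] = (0.0000, 0.0000)  (base)
link 0: phi[0] = 150 = 150 deg
  cos(150 deg) = -0.8660, sin(150 deg) = 0.5000
  joint[1] = (0.0000, 0.0000) + 9.3 * (-0.8660, 0.5000) = (0.0000 + -8.0540, 0.0000 + 4.6500) = (-8.0540, 4.6500)
link 1: phi[1] = 150 + 250 = 400 deg
  cos(400 deg) = 0.7660, sin(400 deg) = 0.6428
  joint[2] = (-8.0540, 4.6500) + 5.7 * (0.7660, 0.6428) = (-8.0540 + 4.3665, 4.6500 + 3.6639) = (-3.6876, 8.3139)
link 2: phi[2] = 150 + 250 + 180 = 580 deg
  cos(580 deg) = -0.7660, sin(580 deg) = -0.6428
  joint[3] = (-3.6876, 8.3139) + 11.9 * (-0.7660, -0.6428) = (-3.6876 + -9.1159, 8.3139 + -7.6492) = (-12.8035, 0.6647)
link 3: phi[3] = 150 + 250 + 180 + 180 = 760 deg
  cos(760 deg) = 0.7660, sin(760 deg) = 0.6428
  joint[4] = (-12.8035, 0.6647) + 10.7 * (0.7660, 0.6428) = (-12.8035 + 8.1967, 0.6647 + 6.8778) = (-4.6068, 7.5425)
End effector: (-4.6068, 7.5425)

Answer: -4.6068 7.5425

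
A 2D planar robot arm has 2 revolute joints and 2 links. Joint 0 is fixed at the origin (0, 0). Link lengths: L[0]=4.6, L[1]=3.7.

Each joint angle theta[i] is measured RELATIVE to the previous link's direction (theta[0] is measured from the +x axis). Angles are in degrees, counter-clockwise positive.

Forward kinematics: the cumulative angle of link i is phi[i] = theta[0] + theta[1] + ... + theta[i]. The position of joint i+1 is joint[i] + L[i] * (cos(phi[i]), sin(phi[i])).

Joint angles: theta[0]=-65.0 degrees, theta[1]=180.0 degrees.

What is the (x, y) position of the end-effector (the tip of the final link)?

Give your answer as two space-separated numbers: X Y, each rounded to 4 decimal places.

joint[0] = (0.0000, 0.0000)  (base)
link 0: phi[0] = -65 = -65 deg
  cos(-65 deg) = 0.4226, sin(-65 deg) = -0.9063
  joint[1] = (0.0000, 0.0000) + 4.6 * (0.4226, -0.9063) = (0.0000 + 1.9440, 0.0000 + -4.1690) = (1.9440, -4.1690)
link 1: phi[1] = -65 + 180 = 115 deg
  cos(115 deg) = -0.4226, sin(115 deg) = 0.9063
  joint[2] = (1.9440, -4.1690) + 3.7 * (-0.4226, 0.9063) = (1.9440 + -1.5637, -4.1690 + 3.3533) = (0.3804, -0.8157)
End effector: (0.3804, -0.8157)

Answer: 0.3804 -0.8157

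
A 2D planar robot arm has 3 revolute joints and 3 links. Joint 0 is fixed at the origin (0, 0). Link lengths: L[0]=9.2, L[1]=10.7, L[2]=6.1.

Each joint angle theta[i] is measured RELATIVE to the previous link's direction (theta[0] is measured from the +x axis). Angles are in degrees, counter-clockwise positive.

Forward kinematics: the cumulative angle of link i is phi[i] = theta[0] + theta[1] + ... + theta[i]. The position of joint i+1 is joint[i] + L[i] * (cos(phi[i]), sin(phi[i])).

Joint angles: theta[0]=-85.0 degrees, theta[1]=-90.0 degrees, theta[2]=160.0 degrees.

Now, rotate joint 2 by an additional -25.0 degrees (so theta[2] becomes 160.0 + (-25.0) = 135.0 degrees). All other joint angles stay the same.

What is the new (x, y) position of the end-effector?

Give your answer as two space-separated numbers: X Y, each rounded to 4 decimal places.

Answer: -5.1846 -14.0186

Derivation:
joint[0] = (0.0000, 0.0000)  (base)
link 0: phi[0] = -85 = -85 deg
  cos(-85 deg) = 0.0872, sin(-85 deg) = -0.9962
  joint[1] = (0.0000, 0.0000) + 9.2 * (0.0872, -0.9962) = (0.0000 + 0.8018, 0.0000 + -9.1650) = (0.8018, -9.1650)
link 1: phi[1] = -85 + -90 = -175 deg
  cos(-175 deg) = -0.9962, sin(-175 deg) = -0.0872
  joint[2] = (0.8018, -9.1650) + 10.7 * (-0.9962, -0.0872) = (0.8018 + -10.6593, -9.1650 + -0.9326) = (-9.8575, -10.0976)
link 2: phi[2] = -85 + -90 + 135 = -40 deg
  cos(-40 deg) = 0.7660, sin(-40 deg) = -0.6428
  joint[3] = (-9.8575, -10.0976) + 6.1 * (0.7660, -0.6428) = (-9.8575 + 4.6729, -10.0976 + -3.9210) = (-5.1846, -14.0186)
End effector: (-5.1846, -14.0186)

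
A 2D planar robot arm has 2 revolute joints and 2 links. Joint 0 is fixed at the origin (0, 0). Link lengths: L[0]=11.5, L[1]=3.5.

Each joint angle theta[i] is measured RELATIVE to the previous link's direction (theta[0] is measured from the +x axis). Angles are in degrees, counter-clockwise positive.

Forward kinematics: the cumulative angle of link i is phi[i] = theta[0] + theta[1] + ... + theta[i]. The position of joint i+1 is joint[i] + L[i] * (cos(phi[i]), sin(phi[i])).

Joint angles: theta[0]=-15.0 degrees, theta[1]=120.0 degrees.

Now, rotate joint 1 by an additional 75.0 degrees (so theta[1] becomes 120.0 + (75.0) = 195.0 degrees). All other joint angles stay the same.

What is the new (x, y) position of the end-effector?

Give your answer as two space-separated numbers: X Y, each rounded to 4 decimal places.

Answer: 7.6081 -2.9764

Derivation:
joint[0] = (0.0000, 0.0000)  (base)
link 0: phi[0] = -15 = -15 deg
  cos(-15 deg) = 0.9659, sin(-15 deg) = -0.2588
  joint[1] = (0.0000, 0.0000) + 11.5 * (0.9659, -0.2588) = (0.0000 + 11.1081, 0.0000 + -2.9764) = (11.1081, -2.9764)
link 1: phi[1] = -15 + 195 = 180 deg
  cos(180 deg) = -1.0000, sin(180 deg) = 0.0000
  joint[2] = (11.1081, -2.9764) + 3.5 * (-1.0000, 0.0000) = (11.1081 + -3.5000, -2.9764 + 0.0000) = (7.6081, -2.9764)
End effector: (7.6081, -2.9764)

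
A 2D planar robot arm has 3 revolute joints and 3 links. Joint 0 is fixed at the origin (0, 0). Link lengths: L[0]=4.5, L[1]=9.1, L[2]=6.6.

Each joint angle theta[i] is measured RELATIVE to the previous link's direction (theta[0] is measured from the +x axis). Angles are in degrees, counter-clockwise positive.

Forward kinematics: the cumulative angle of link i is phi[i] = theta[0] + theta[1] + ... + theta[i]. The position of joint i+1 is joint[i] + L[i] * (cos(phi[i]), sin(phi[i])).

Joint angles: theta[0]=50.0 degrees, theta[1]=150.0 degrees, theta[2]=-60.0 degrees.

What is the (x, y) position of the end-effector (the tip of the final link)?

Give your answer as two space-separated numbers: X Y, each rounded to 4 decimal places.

joint[0] = (0.0000, 0.0000)  (base)
link 0: phi[0] = 50 = 50 deg
  cos(50 deg) = 0.6428, sin(50 deg) = 0.7660
  joint[1] = (0.0000, 0.0000) + 4.5 * (0.6428, 0.7660) = (0.0000 + 2.8925, 0.0000 + 3.4472) = (2.8925, 3.4472)
link 1: phi[1] = 50 + 150 = 200 deg
  cos(200 deg) = -0.9397, sin(200 deg) = -0.3420
  joint[2] = (2.8925, 3.4472) + 9.1 * (-0.9397, -0.3420) = (2.8925 + -8.5512, 3.4472 + -3.1124) = (-5.6587, 0.3348)
link 2: phi[2] = 50 + 150 + -60 = 140 deg
  cos(140 deg) = -0.7660, sin(140 deg) = 0.6428
  joint[3] = (-5.6587, 0.3348) + 6.6 * (-0.7660, 0.6428) = (-5.6587 + -5.0559, 0.3348 + 4.2424) = (-10.7146, 4.5772)
End effector: (-10.7146, 4.5772)

Answer: -10.7146 4.5772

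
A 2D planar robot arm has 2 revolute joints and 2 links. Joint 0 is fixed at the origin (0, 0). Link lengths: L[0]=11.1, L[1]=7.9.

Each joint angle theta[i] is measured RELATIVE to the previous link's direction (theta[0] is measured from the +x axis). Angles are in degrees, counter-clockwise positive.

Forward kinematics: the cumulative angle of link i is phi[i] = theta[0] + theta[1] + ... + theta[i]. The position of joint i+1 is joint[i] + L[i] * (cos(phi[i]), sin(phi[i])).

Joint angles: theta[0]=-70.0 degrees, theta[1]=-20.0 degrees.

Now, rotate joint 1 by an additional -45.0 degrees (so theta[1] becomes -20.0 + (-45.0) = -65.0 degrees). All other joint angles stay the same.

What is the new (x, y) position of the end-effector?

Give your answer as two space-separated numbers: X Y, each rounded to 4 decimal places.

Answer: -1.7897 -16.0167

Derivation:
joint[0] = (0.0000, 0.0000)  (base)
link 0: phi[0] = -70 = -70 deg
  cos(-70 deg) = 0.3420, sin(-70 deg) = -0.9397
  joint[1] = (0.0000, 0.0000) + 11.1 * (0.3420, -0.9397) = (0.0000 + 3.7964, 0.0000 + -10.4306) = (3.7964, -10.4306)
link 1: phi[1] = -70 + -65 = -135 deg
  cos(-135 deg) = -0.7071, sin(-135 deg) = -0.7071
  joint[2] = (3.7964, -10.4306) + 7.9 * (-0.7071, -0.7071) = (3.7964 + -5.5861, -10.4306 + -5.5861) = (-1.7897, -16.0167)
End effector: (-1.7897, -16.0167)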